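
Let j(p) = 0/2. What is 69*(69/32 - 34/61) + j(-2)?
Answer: 215349/1952 ≈ 110.32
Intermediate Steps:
j(p) = 0 (j(p) = 0*(½) = 0)
69*(69/32 - 34/61) + j(-2) = 69*(69/32 - 34/61) + 0 = 69*(3121/1952) + 0 = 215349/1952 + 0 = 215349/1952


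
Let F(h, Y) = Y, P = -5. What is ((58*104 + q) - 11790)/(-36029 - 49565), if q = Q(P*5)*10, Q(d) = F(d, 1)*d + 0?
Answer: 3004/42797 ≈ 0.070192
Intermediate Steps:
Q(d) = d (Q(d) = 1*d + 0 = d + 0 = d)
q = -250 (q = -5*5*10 = -25*10 = -250)
((58*104 + q) - 11790)/(-36029 - 49565) = ((58*104 - 250) - 11790)/(-36029 - 49565) = ((6032 - 250) - 11790)/(-85594) = (5782 - 11790)*(-1/85594) = -6008*(-1/85594) = 3004/42797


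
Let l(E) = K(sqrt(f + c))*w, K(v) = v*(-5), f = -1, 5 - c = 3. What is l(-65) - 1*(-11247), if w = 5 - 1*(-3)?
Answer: 11207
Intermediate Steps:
c = 2 (c = 5 - 1*3 = 5 - 3 = 2)
K(v) = -5*v
w = 8 (w = 5 + 3 = 8)
l(E) = -40 (l(E) = -5*sqrt(-1 + 2)*8 = -5*sqrt(1)*8 = -5*1*8 = -5*8 = -40)
l(-65) - 1*(-11247) = -40 - 1*(-11247) = -40 + 11247 = 11207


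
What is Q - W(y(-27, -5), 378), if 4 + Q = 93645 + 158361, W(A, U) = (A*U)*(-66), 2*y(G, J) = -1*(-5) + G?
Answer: -22426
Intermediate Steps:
y(G, J) = 5/2 + G/2 (y(G, J) = (-1*(-5) + G)/2 = (5 + G)/2 = 5/2 + G/2)
W(A, U) = -66*A*U
Q = 252002 (Q = -4 + (93645 + 158361) = -4 + 252006 = 252002)
Q - W(y(-27, -5), 378) = 252002 - (-66)*(5/2 + (½)*(-27))*378 = 252002 - (-66)*(5/2 - 27/2)*378 = 252002 - (-66)*(-11)*378 = 252002 - 1*274428 = 252002 - 274428 = -22426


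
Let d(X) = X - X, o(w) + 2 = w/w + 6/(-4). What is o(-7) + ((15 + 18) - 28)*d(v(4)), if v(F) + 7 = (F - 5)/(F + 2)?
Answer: -5/2 ≈ -2.5000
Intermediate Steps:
o(w) = -5/2 (o(w) = -2 + (w/w + 6/(-4)) = -2 + (1 + 6*(-1/4)) = -2 + (1 - 3/2) = -2 - 1/2 = -5/2)
v(F) = -7 + (-5 + F)/(2 + F) (v(F) = -7 + (F - 5)/(F + 2) = -7 + (-5 + F)/(2 + F))
d(X) = 0
o(-7) + ((15 + 18) - 28)*d(v(4)) = -5/2 + ((15 + 18) - 28)*0 = -5/2 + (33 - 28)*0 = -5/2 + 5*0 = -5/2 + 0 = -5/2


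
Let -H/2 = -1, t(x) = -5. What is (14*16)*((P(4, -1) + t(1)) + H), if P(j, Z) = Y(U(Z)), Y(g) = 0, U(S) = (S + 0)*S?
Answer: -672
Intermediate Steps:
U(S) = S**2 (U(S) = S*S = S**2)
H = 2 (H = -2*(-1) = 2)
P(j, Z) = 0
(14*16)*((P(4, -1) + t(1)) + H) = (14*16)*((0 - 5) + 2) = 224*(-5 + 2) = 224*(-3) = -672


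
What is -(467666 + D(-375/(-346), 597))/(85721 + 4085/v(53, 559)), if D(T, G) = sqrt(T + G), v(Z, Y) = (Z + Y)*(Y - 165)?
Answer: -112767367248/20669737373 - 361692*sqrt(7955578)/3575864565529 ≈ -5.4560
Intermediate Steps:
v(Z, Y) = (-165 + Y)*(Y + Z) (v(Z, Y) = (Y + Z)*(-165 + Y) = (-165 + Y)*(Y + Z))
D(T, G) = sqrt(G + T)
-(467666 + D(-375/(-346), 597))/(85721 + 4085/v(53, 559)) = -(467666 + sqrt(597 - 375/(-346)))/(85721 + 4085/(559**2 - 165*559 - 165*53 + 559*53)) = -(467666 + sqrt(597 - 375*(-1/346)))/(85721 + 4085/(312481 - 92235 - 8745 + 29627)) = -(467666 + sqrt(597 + 375/346))/(85721 + 4085/241128) = -(467666 + sqrt(206937/346))/(85721 + 4085*(1/241128)) = -(467666 + 3*sqrt(7955578)/346)/(85721 + 4085/241128) = -(467666 + 3*sqrt(7955578)/346)/20669737373/241128 = -(467666 + 3*sqrt(7955578)/346)*241128/20669737373 = -(112767367248/20669737373 + 361692*sqrt(7955578)/3575864565529) = -112767367248/20669737373 - 361692*sqrt(7955578)/3575864565529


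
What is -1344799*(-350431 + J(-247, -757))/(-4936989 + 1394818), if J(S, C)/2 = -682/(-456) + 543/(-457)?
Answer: -24551621764561795/184540024758 ≈ -1.3304e+5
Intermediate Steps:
J(S, C) = 32033/52098 (J(S, C) = 2*(-682/(-456) + 543/(-457)) = 2*(-682*(-1/456) + 543*(-1/457)) = 2*(341/228 - 543/457) = 2*(32033/104196) = 32033/52098)
-1344799*(-350431 + J(-247, -757))/(-4936989 + 1394818) = -1344799*(-350431 + 32033/52098)/(-4936989 + 1394818) = -1344799/((-3542171/(-18256722205/52098))) = -1344799/((-3542171*(-52098/18256722205))) = -1344799/184540024758/18256722205 = -1344799*18256722205/184540024758 = -24551621764561795/184540024758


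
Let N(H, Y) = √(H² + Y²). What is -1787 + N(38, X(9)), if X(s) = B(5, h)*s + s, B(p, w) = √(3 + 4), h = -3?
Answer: -1787 + √(2092 + 162*√7) ≈ -1736.8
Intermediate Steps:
B(p, w) = √7
X(s) = s + s*√7 (X(s) = √7*s + s = s*√7 + s = s + s*√7)
-1787 + N(38, X(9)) = -1787 + √(38² + (9*(1 + √7))²) = -1787 + √(1444 + (9 + 9*√7)²)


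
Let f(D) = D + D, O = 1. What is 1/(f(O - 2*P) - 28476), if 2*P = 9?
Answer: -1/28492 ≈ -3.5098e-5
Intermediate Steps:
P = 9/2 (P = (1/2)*9 = 9/2 ≈ 4.5000)
f(D) = 2*D
1/(f(O - 2*P) - 28476) = 1/(2*(1 - 2*9/2) - 28476) = 1/(2*(1 - 9) - 28476) = 1/(2*(-8) - 28476) = 1/(-16 - 28476) = 1/(-28492) = -1/28492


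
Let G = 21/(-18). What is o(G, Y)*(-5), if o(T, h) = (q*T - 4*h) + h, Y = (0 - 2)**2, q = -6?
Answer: 25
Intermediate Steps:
G = -7/6 (G = 21*(-1/18) = -7/6 ≈ -1.1667)
Y = 4 (Y = (-2)**2 = 4)
o(T, h) = -6*T - 3*h (o(T, h) = (-6*T - 4*h) + h = -6*T - 3*h)
o(G, Y)*(-5) = (-6*(-7/6) - 3*4)*(-5) = (7 - 12)*(-5) = -5*(-5) = 25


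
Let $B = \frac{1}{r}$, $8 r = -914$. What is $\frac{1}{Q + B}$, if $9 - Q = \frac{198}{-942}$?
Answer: $\frac{71749}{660194} \approx 0.10868$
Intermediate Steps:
$Q = \frac{1446}{157}$ ($Q = 9 - \frac{198}{-942} = 9 - 198 \left(- \frac{1}{942}\right) = 9 - - \frac{33}{157} = 9 + \frac{33}{157} = \frac{1446}{157} \approx 9.2102$)
$r = - \frac{457}{4}$ ($r = \frac{1}{8} \left(-914\right) = - \frac{457}{4} \approx -114.25$)
$B = - \frac{4}{457}$ ($B = \frac{1}{- \frac{457}{4}} = - \frac{4}{457} \approx -0.0087527$)
$\frac{1}{Q + B} = \frac{1}{\frac{1446}{157} - \frac{4}{457}} = \frac{1}{\frac{660194}{71749}} = \frac{71749}{660194}$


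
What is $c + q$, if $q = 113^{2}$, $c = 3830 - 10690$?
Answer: $5909$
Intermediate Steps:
$c = -6860$
$q = 12769$
$c + q = -6860 + 12769 = 5909$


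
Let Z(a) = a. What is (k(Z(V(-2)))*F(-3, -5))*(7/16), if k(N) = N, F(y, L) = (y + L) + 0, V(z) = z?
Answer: 7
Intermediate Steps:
F(y, L) = L + y (F(y, L) = (L + y) + 0 = L + y)
(k(Z(V(-2)))*F(-3, -5))*(7/16) = (-2*(-5 - 3))*(7/16) = (-2*(-8))*(7*(1/16)) = 16*(7/16) = 7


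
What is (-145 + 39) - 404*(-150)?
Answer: 60494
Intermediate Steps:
(-145 + 39) - 404*(-150) = -106 + 60600 = 60494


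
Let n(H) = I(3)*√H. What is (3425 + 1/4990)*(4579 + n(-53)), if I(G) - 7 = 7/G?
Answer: 78258548829/4990 + 79756838*I*√53/2495 ≈ 1.5683e+7 + 2.3272e+5*I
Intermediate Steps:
I(G) = 7 + 7/G
n(H) = 28*√H/3 (n(H) = (7 + 7/3)*√H = 28*√H/3)
(3425 + 1/4990)*(4579 + n(-53)) = (3425 + 1/4990)*(4579 + 28*√(-53)/3) = (3425 + 1/4990)*(4579 + 28*(I*√53)/3) = 17090751*(4579 + 28*I*√53/3)/4990 = 78258548829/4990 + 79756838*I*√53/2495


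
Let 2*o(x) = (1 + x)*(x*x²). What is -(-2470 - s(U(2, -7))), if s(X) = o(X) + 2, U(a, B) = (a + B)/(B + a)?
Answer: 2473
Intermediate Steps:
U(a, B) = 1 (U(a, B) = (B + a)/(B + a) = 1)
o(x) = x³*(1 + x)/2 (o(x) = ((1 + x)*(x*x²))/2 = ((1 + x)*x³)/2 = (x³*(1 + x))/2 = x³*(1 + x)/2)
s(X) = 2 + X³*(1 + X)/2 (s(X) = X³*(1 + X)/2 + 2 = 2 + X³*(1 + X)/2)
-(-2470 - s(U(2, -7))) = -(-2470 - (2 + (½)*1³*(1 + 1))) = -(-2470 - (2 + (½)*1*2)) = -(-2470 - (2 + 1)) = -(-2470 - 1*3) = -(-2470 - 3) = -1*(-2473) = 2473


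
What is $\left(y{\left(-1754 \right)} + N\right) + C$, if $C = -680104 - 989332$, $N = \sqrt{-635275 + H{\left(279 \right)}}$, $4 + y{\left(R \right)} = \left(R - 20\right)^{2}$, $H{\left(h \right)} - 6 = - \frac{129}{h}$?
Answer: $1477636 + \frac{2 i \sqrt{1373611395}}{93} \approx 1.4776 \cdot 10^{6} + 797.04 i$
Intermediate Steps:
$H{\left(h \right)} = 6 - \frac{129}{h}$
$y{\left(R \right)} = -4 + \left(-20 + R\right)^{2}$ ($y{\left(R \right)} = -4 + \left(R - 20\right)^{2} = -4 + \left(-20 + R\right)^{2}$)
$N = \frac{2 i \sqrt{1373611395}}{93}$ ($N = \sqrt{-635275 + \left(6 - \frac{129}{279}\right)} = \sqrt{-635275 + \left(6 - \frac{43}{93}\right)} = \sqrt{-635275 + \frac{515}{93}} = \sqrt{- \frac{59080060}{93}} = \frac{2 i \sqrt{1373611395}}{93} \approx 797.04 i$)
$C = -1669436$ ($C = -680104 - 989332 = -1669436$)
$\left(y{\left(-1754 \right)} + N\right) + C = \left(\left(-4 + \left(-20 - 1754\right)^{2}\right) + \frac{2 i \sqrt{1373611395}}{93}\right) - 1669436 = \left(\left(-4 + \left(-1774\right)^{2}\right) + \frac{2 i \sqrt{1373611395}}{93}\right) - 1669436 = \left(\left(-4 + 3147076\right) + \frac{2 i \sqrt{1373611395}}{93}\right) - 1669436 = \left(3147072 + \frac{2 i \sqrt{1373611395}}{93}\right) - 1669436 = 1477636 + \frac{2 i \sqrt{1373611395}}{93}$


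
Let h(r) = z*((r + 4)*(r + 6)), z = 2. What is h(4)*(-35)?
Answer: -5600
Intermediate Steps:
h(r) = 2*(4 + r)*(6 + r) (h(r) = 2*((r + 4)*(r + 6)) = 2*((4 + r)*(6 + r)) = 2*(4 + r)*(6 + r))
h(4)*(-35) = (48 + 2*4² + 20*4)*(-35) = (48 + 2*16 + 80)*(-35) = (48 + 32 + 80)*(-35) = 160*(-35) = -5600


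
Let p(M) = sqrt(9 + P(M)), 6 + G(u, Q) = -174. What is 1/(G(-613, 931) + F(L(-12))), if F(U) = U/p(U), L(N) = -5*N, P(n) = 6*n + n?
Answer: -429/77200 - sqrt(429)/231600 ≈ -0.0056464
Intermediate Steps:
G(u, Q) = -180 (G(u, Q) = -6 - 174 = -180)
P(n) = 7*n
p(M) = sqrt(9 + 7*M)
F(U) = U/sqrt(9 + 7*U) (F(U) = U/(sqrt(9 + 7*U)) = U/sqrt(9 + 7*U))
1/(G(-613, 931) + F(L(-12))) = 1/(-180 + (-5*(-12))/sqrt(9 + 7*(-5*(-12)))) = 1/(-180 + 60/sqrt(9 + 7*60)) = 1/(-180 + 60/sqrt(9 + 420)) = 1/(-180 + 60/sqrt(429)) = 1/(-180 + 60*(sqrt(429)/429)) = 1/(-180 + 20*sqrt(429)/143)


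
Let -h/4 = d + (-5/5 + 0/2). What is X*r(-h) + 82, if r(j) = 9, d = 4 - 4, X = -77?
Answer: -611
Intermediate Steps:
d = 0
h = 4 (h = -4*(0 + (-5/5 + 0/2)) = -4*(0 + (-5*⅕ + 0*(½))) = -4*(0 + (-1 + 0)) = -4*(0 - 1) = -4*(-1) = 4)
X*r(-h) + 82 = -77*9 + 82 = -693 + 82 = -611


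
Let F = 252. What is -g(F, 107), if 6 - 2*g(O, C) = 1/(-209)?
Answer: -1255/418 ≈ -3.0024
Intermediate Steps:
g(O, C) = 1255/418 (g(O, C) = 3 - 1/2/(-209) = 3 - 1/2*(-1/209) = 3 + 1/418 = 1255/418)
-g(F, 107) = -1*1255/418 = -1255/418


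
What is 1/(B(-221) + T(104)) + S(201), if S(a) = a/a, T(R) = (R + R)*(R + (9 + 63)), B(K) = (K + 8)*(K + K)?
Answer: 130755/130754 ≈ 1.0000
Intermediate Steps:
B(K) = 2*K*(8 + K) (B(K) = (8 + K)*(2*K) = 2*K*(8 + K))
T(R) = 2*R*(72 + R) (T(R) = (2*R)*(R + 72) = (2*R)*(72 + R) = 2*R*(72 + R))
S(a) = 1
1/(B(-221) + T(104)) + S(201) = 1/(2*(-221)*(8 - 221) + 2*104*(72 + 104)) + 1 = 1/(2*(-221)*(-213) + 2*104*176) + 1 = 1/(94146 + 36608) + 1 = 1/130754 + 1 = 130755/130754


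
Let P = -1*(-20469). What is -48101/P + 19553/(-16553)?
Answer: -1196446210/338823357 ≈ -3.5312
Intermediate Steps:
P = 20469
-48101/P + 19553/(-16553) = -48101/20469 + 19553/(-16553) = -48101*1/20469 + 19553*(-1/16553) = -48101/20469 - 19553/16553 = -1196446210/338823357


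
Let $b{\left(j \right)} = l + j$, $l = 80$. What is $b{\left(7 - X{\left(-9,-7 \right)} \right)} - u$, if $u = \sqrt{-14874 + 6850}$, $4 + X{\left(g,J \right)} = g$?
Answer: $100 - 2 i \sqrt{2006} \approx 100.0 - 89.577 i$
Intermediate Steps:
$X{\left(g,J \right)} = -4 + g$
$b{\left(j \right)} = 80 + j$
$u = 2 i \sqrt{2006}$ ($u = \sqrt{-8024} = 2 i \sqrt{2006} \approx 89.577 i$)
$b{\left(7 - X{\left(-9,-7 \right)} \right)} - u = \left(80 + \left(7 - \left(-4 - 9\right)\right)\right) - 2 i \sqrt{2006} = \left(80 + \left(7 - -13\right)\right) - 2 i \sqrt{2006} = \left(80 + \left(7 + 13\right)\right) - 2 i \sqrt{2006} = \left(80 + 20\right) - 2 i \sqrt{2006} = 100 - 2 i \sqrt{2006}$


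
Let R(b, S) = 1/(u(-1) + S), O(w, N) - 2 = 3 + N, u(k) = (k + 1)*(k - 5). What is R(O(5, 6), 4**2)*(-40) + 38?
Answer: 71/2 ≈ 35.500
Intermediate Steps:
u(k) = (1 + k)*(-5 + k)
O(w, N) = 5 + N (O(w, N) = 2 + (3 + N) = 5 + N)
R(b, S) = 1/S (R(b, S) = 1/((-5 + (-1)**2 - 4*(-1)) + S) = 1/((-5 + 1 + 4) + S) = 1/(0 + S) = 1/S)
R(O(5, 6), 4**2)*(-40) + 38 = -40/4**2 + 38 = -40/16 + 38 = (1/16)*(-40) + 38 = -5/2 + 38 = 71/2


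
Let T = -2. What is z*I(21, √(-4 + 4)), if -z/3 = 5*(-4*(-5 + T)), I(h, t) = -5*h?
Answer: 44100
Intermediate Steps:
z = -420 (z = -15*(-4*(-5 - 2)) = -15*(-4*(-7)) = -15*28 = -3*140 = -420)
z*I(21, √(-4 + 4)) = -(-2100)*21 = -420*(-105) = 44100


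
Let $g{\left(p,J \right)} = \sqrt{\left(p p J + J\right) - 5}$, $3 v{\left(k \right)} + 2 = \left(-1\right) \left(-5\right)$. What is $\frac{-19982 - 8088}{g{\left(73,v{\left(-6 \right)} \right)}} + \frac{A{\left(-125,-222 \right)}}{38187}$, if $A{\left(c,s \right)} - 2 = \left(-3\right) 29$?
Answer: $- \frac{85}{38187} - \frac{5614 \sqrt{213}}{213} \approx -384.67$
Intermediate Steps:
$A{\left(c,s \right)} = -85$ ($A{\left(c,s \right)} = 2 - 87 = -85$)
$v{\left(k \right)} = 1$ ($v{\left(k \right)} = - \frac{2}{3} + \frac{\left(-1\right) \left(-5\right)}{3} = - \frac{2}{3} + \frac{1}{3} \cdot 5 = - \frac{2}{3} + \frac{5}{3} = 1$)
$g{\left(p,J \right)} = \sqrt{-5 + J + J p^{2}}$ ($g{\left(p,J \right)} = \sqrt{\left(p^{2} J + J\right) - 5} = \sqrt{\left(J p^{2} + J\right) - 5} = \sqrt{\left(J + J p^{2}\right) - 5} = \sqrt{-5 + J + J p^{2}}$)
$\frac{-19982 - 8088}{g{\left(73,v{\left(-6 \right)} \right)}} + \frac{A{\left(-125,-222 \right)}}{38187} = \frac{-19982 - 8088}{\sqrt{-5 + 1 + 1 \cdot 73^{2}}} - \frac{85}{38187} = \frac{-19982 - 8088}{\sqrt{-5 + 1 + 1 \cdot 5329}} - \frac{85}{38187} = - \frac{28070}{\sqrt{-5 + 1 + 5329}} - \frac{85}{38187} = - \frac{28070}{\sqrt{5325}} - \frac{85}{38187} = - \frac{28070}{5 \sqrt{213}} - \frac{85}{38187} = - 28070 \frac{\sqrt{213}}{1065} - \frac{85}{38187} = - \frac{5614 \sqrt{213}}{213} - \frac{85}{38187} = - \frac{85}{38187} - \frac{5614 \sqrt{213}}{213}$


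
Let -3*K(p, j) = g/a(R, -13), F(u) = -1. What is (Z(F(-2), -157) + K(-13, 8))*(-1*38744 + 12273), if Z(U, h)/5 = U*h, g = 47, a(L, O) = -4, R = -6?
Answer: -250600957/12 ≈ -2.0883e+7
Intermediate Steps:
K(p, j) = 47/12 (K(p, j) = -47/(3*(-4)) = -47*(-1)/(3*4) = -1/3*(-47/4) = 47/12)
Z(U, h) = 5*U*h (Z(U, h) = 5*(U*h) = 5*U*h)
(Z(F(-2), -157) + K(-13, 8))*(-1*38744 + 12273) = (5*(-1)*(-157) + 47/12)*(-1*38744 + 12273) = (785 + 47/12)*(-38744 + 12273) = (9467/12)*(-26471) = -250600957/12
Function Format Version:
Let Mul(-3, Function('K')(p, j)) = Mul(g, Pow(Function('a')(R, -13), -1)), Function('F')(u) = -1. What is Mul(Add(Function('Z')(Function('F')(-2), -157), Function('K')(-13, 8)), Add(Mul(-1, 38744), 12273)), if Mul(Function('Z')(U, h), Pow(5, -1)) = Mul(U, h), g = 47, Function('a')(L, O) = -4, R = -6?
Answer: Rational(-250600957, 12) ≈ -2.0883e+7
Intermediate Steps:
Function('K')(p, j) = Rational(47, 12) (Function('K')(p, j) = Mul(Rational(-1, 3), Mul(47, Pow(-4, -1))) = Mul(Rational(-1, 3), Mul(47, Rational(-1, 4))) = Mul(Rational(-1, 3), Rational(-47, 4)) = Rational(47, 12))
Function('Z')(U, h) = Mul(5, U, h) (Function('Z')(U, h) = Mul(5, Mul(U, h)) = Mul(5, U, h))
Mul(Add(Function('Z')(Function('F')(-2), -157), Function('K')(-13, 8)), Add(Mul(-1, 38744), 12273)) = Mul(Add(Mul(5, -1, -157), Rational(47, 12)), Add(Mul(-1, 38744), 12273)) = Mul(Add(785, Rational(47, 12)), Add(-38744, 12273)) = Mul(Rational(9467, 12), -26471) = Rational(-250600957, 12)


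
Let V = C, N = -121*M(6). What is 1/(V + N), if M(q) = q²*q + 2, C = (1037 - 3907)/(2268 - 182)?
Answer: -149/3930527 ≈ -3.7908e-5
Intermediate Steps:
C = -205/149 (C = -2870/2086 = -2870*1/2086 = -205/149 ≈ -1.3758)
M(q) = 2 + q³ (M(q) = q³ + 2 = 2 + q³)
N = -26378 (N = -121*(2 + 6³) = -121*(2 + 216) = -121*218 = -26378)
V = -205/149 ≈ -1.3758
1/(V + N) = 1/(-205/149 - 26378) = 1/(-3930527/149) = -149/3930527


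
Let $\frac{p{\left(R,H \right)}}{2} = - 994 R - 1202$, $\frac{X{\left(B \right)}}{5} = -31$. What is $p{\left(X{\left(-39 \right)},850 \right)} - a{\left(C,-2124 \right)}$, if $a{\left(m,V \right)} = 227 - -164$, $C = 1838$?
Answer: $305345$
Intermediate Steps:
$X{\left(B \right)} = -155$ ($X{\left(B \right)} = 5 \left(-31\right) = -155$)
$a{\left(m,V \right)} = 391$ ($a{\left(m,V \right)} = 227 + 164 = 391$)
$p{\left(R,H \right)} = -2404 - 1988 R$ ($p{\left(R,H \right)} = 2 \left(- 994 R - 1202\right) = 2 \left(-1202 - 994 R\right) = -2404 - 1988 R$)
$p{\left(X{\left(-39 \right)},850 \right)} - a{\left(C,-2124 \right)} = \left(-2404 - -308140\right) - 391 = \left(-2404 + 308140\right) - 391 = 305736 - 391 = 305345$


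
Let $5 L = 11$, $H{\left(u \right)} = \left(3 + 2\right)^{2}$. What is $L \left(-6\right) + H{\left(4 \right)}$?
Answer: $\frac{59}{5} \approx 11.8$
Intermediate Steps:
$H{\left(u \right)} = 25$ ($H{\left(u \right)} = 5^{2} = 25$)
$L = \frac{11}{5}$ ($L = \frac{1}{5} \cdot 11 = \frac{11}{5} \approx 2.2$)
$L \left(-6\right) + H{\left(4 \right)} = \frac{11}{5} \left(-6\right) + 25 = - \frac{66}{5} + 25 = \frac{59}{5}$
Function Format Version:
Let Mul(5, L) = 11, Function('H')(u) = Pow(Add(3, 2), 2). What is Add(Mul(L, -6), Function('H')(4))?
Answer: Rational(59, 5) ≈ 11.800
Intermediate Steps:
Function('H')(u) = 25 (Function('H')(u) = Pow(5, 2) = 25)
L = Rational(11, 5) (L = Mul(Rational(1, 5), 11) = Rational(11, 5) ≈ 2.2000)
Add(Mul(L, -6), Function('H')(4)) = Add(Mul(Rational(11, 5), -6), 25) = Add(Rational(-66, 5), 25) = Rational(59, 5)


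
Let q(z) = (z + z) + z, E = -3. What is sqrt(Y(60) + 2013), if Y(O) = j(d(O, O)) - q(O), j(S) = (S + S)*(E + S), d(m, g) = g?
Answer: 7*sqrt(177) ≈ 93.129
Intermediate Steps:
j(S) = 2*S*(-3 + S) (j(S) = (S + S)*(-3 + S) = (2*S)*(-3 + S) = 2*S*(-3 + S))
q(z) = 3*z (q(z) = 2*z + z = 3*z)
Y(O) = -3*O + 2*O*(-3 + O) (Y(O) = 2*O*(-3 + O) - 3*O = -3*O + 2*O*(-3 + O))
sqrt(Y(60) + 2013) = sqrt(60*(-9 + 2*60) + 2013) = sqrt(60*(-9 + 120) + 2013) = sqrt(60*111 + 2013) = sqrt(6660 + 2013) = sqrt(8673) = 7*sqrt(177)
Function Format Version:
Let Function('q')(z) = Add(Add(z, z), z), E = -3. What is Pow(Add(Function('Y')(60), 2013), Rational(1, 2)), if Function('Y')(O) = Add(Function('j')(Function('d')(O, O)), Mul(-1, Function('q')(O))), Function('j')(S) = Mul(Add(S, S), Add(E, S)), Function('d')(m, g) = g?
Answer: Mul(7, Pow(177, Rational(1, 2))) ≈ 93.129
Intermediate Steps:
Function('j')(S) = Mul(2, S, Add(-3, S)) (Function('j')(S) = Mul(Add(S, S), Add(-3, S)) = Mul(Mul(2, S), Add(-3, S)) = Mul(2, S, Add(-3, S)))
Function('q')(z) = Mul(3, z) (Function('q')(z) = Add(Mul(2, z), z) = Mul(3, z))
Function('Y')(O) = Add(Mul(-3, O), Mul(2, O, Add(-3, O))) (Function('Y')(O) = Add(Mul(2, O, Add(-3, O)), Mul(-1, Mul(3, O))) = Add(Mul(2, O, Add(-3, O)), Mul(-3, O)) = Add(Mul(-3, O), Mul(2, O, Add(-3, O))))
Pow(Add(Function('Y')(60), 2013), Rational(1, 2)) = Pow(Add(Mul(60, Add(-9, Mul(2, 60))), 2013), Rational(1, 2)) = Pow(Add(Mul(60, Add(-9, 120)), 2013), Rational(1, 2)) = Pow(Add(Mul(60, 111), 2013), Rational(1, 2)) = Pow(Add(6660, 2013), Rational(1, 2)) = Pow(8673, Rational(1, 2)) = Mul(7, Pow(177, Rational(1, 2)))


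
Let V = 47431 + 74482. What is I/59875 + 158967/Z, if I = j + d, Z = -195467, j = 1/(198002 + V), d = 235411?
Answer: 11675916260746447/3744152915136875 ≈ 3.1184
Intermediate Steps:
V = 121913
j = 1/319915 (j = 1/(198002 + 121913) = 1/319915 ≈ 3.1258e-6)
I = 75311510066/319915 (I = 1/319915 + 235411 = 75311510066/319915 ≈ 2.3541e+5)
I/59875 + 158967/Z = (75311510066/319915)/59875 + 158967/(-195467) = (75311510066/319915)*(1/59875) + 158967*(-1/195467) = 75311510066/19154910625 - 158967/195467 = 11675916260746447/3744152915136875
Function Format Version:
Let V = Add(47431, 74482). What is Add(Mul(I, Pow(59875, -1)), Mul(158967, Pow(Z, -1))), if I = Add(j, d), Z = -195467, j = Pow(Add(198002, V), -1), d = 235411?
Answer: Rational(11675916260746447, 3744152915136875) ≈ 3.1184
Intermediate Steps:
V = 121913
j = Rational(1, 319915) (j = Pow(Add(198002, 121913), -1) = Pow(319915, -1) = Rational(1, 319915) ≈ 3.1258e-6)
I = Rational(75311510066, 319915) (I = Add(Rational(1, 319915), 235411) = Rational(75311510066, 319915) ≈ 2.3541e+5)
Add(Mul(I, Pow(59875, -1)), Mul(158967, Pow(Z, -1))) = Add(Mul(Rational(75311510066, 319915), Pow(59875, -1)), Mul(158967, Pow(-195467, -1))) = Add(Mul(Rational(75311510066, 319915), Rational(1, 59875)), Mul(158967, Rational(-1, 195467))) = Add(Rational(75311510066, 19154910625), Rational(-158967, 195467)) = Rational(11675916260746447, 3744152915136875)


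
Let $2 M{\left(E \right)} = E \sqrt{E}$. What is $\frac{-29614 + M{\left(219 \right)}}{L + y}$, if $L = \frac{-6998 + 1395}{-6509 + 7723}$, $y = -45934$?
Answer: $\frac{35951396}{55769479} - \frac{132933 \sqrt{219}}{55769479} \approx 0.60937$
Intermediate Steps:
$M{\left(E \right)} = \frac{E^{\frac{3}{2}}}{2}$ ($M{\left(E \right)} = \frac{E \sqrt{E}}{2} = \frac{E^{\frac{3}{2}}}{2}$)
$L = - \frac{5603}{1214} \approx -4.6153$
$\frac{-29614 + M{\left(219 \right)}}{L + y} = \frac{-29614 + \frac{219^{\frac{3}{2}}}{2}}{- \frac{5603}{1214} - 45934} = \frac{-29614 + \frac{219 \sqrt{219}}{2}}{- \frac{55769479}{1214}} = \left(-29614 + \frac{219 \sqrt{219}}{2}\right) \left(- \frac{1214}{55769479}\right) = \frac{35951396}{55769479} - \frac{132933 \sqrt{219}}{55769479}$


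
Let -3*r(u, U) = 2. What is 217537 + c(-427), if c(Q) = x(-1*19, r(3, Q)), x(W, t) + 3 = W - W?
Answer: 217534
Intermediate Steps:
r(u, U) = -2/3 (r(u, U) = -1/3*2 = -2/3)
x(W, t) = -3 (x(W, t) = -3 + (W - W) = -3 + 0 = -3)
c(Q) = -3
217537 + c(-427) = 217537 - 3 = 217534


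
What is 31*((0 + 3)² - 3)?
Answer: 186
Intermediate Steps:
31*((0 + 3)² - 3) = 31*(3² - 3) = 31*(9 - 3) = 31*6 = 186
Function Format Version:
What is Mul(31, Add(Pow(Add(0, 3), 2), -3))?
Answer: 186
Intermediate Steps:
Mul(31, Add(Pow(Add(0, 3), 2), -3)) = Mul(31, Add(Pow(3, 2), -3)) = Mul(31, Add(9, -3)) = Mul(31, 6) = 186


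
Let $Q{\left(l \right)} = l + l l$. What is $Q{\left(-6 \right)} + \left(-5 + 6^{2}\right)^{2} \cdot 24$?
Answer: $23094$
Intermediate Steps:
$Q{\left(l \right)} = l + l^{2}$
$Q{\left(-6 \right)} + \left(-5 + 6^{2}\right)^{2} \cdot 24 = - 6 \left(1 - 6\right) + \left(-5 + 6^{2}\right)^{2} \cdot 24 = \left(-6\right) \left(-5\right) + \left(-5 + 36\right)^{2} \cdot 24 = 30 + 31^{2} \cdot 24 = 30 + 961 \cdot 24 = 30 + 23064 = 23094$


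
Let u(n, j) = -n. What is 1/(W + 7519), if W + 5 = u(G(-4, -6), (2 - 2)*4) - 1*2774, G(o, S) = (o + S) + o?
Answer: 1/4754 ≈ 0.00021035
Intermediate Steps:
G(o, S) = S + 2*o (G(o, S) = (S + o) + o = S + 2*o)
W = -2765 (W = -5 + (-(-6 + 2*(-4)) - 1*2774) = -5 + (-(-6 - 8) - 2774) = -5 + (-1*(-14) - 2774) = -5 + (14 - 2774) = -5 - 2760 = -2765)
1/(W + 7519) = 1/(-2765 + 7519) = 1/4754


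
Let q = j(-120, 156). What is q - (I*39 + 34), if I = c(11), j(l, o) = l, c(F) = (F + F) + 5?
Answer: -1207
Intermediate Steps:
c(F) = 5 + 2*F (c(F) = 2*F + 5 = 5 + 2*F)
I = 27 (I = 5 + 2*11 = 5 + 22 = 27)
q = -120
q - (I*39 + 34) = -120 - (27*39 + 34) = -120 - (1053 + 34) = -120 - 1*1087 = -120 - 1087 = -1207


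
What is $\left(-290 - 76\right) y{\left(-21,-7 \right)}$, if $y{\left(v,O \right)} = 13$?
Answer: $-4758$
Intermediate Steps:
$\left(-290 - 76\right) y{\left(-21,-7 \right)} = \left(-290 - 76\right) 13 = \left(-366\right) 13 = -4758$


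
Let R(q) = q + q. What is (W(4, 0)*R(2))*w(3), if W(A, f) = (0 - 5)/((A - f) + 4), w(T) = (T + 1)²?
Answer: -40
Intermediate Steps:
w(T) = (1 + T)²
W(A, f) = -5/(4 + A - f)
R(q) = 2*q
(W(4, 0)*R(2))*w(3) = ((5/(-4 + 0 - 1*4))*(2*2))*(1 + 3)² = ((5/(-4 + 0 - 4))*4)*4² = ((5/(-8))*4)*16 = ((5*(-⅛))*4)*16 = -5/8*4*16 = -5/2*16 = -40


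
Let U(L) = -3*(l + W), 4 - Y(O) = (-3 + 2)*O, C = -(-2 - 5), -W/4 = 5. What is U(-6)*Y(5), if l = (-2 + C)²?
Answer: -135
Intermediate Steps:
W = -20 (W = -4*5 = -20)
C = 7 (C = -1*(-7) = 7)
l = 25 (l = (-2 + 7)² = 5² = 25)
Y(O) = 4 + O (Y(O) = 4 - (-3 + 2)*O = 4 - (-1)*O = 4 + O)
U(L) = -15 (U(L) = -3*(25 - 20) = -3*5 = -15)
U(-6)*Y(5) = -15*(4 + 5) = -15*9 = -135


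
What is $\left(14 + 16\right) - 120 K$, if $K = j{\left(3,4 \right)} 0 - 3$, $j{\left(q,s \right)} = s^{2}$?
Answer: $390$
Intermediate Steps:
$K = -3$ ($K = 4^{2} \cdot 0 - 3 = 16 \cdot 0 - 3 = 0 - 3 = -3$)
$\left(14 + 16\right) - 120 K = \left(14 + 16\right) - -360 = 30 + 360 = 390$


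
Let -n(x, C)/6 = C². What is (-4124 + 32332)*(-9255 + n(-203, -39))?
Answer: -518491248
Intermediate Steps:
n(x, C) = -6*C²
(-4124 + 32332)*(-9255 + n(-203, -39)) = (-4124 + 32332)*(-9255 - 6*(-39)²) = 28208*(-9255 - 6*1521) = 28208*(-9255 - 9126) = 28208*(-18381) = -518491248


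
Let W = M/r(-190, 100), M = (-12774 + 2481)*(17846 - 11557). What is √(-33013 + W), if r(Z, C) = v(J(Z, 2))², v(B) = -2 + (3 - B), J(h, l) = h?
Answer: I*√1269079930/191 ≈ 186.51*I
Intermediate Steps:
v(B) = 1 - B
M = -64732677 (M = -10293*6289 = -64732677)
r(Z, C) = (1 - Z)²
W = -64732677/36481 (W = -64732677/(-1 - 190)² = -64732677/((-191)²) = -64732677/36481 ≈ -1774.4)
√(-33013 + W) = √(-33013 - 64732677/36481) = √(-1269079930/36481) = I*√1269079930/191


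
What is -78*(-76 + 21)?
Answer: 4290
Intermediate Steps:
-78*(-76 + 21) = -78*(-55) = 4290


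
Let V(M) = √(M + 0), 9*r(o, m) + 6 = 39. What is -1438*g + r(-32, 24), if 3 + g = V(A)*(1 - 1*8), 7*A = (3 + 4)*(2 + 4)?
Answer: 12953/3 + 10066*√6 ≈ 28974.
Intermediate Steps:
r(o, m) = 11/3 (r(o, m) = -⅔ + (⅑)*39 = -⅔ + 13/3 = 11/3)
A = 6 (A = ((3 + 4)*(2 + 4))/7 = (7*6)/7 = (⅐)*42 = 6)
V(M) = √M
g = -3 - 7*√6 (g = -3 + √6*(1 - 1*8) = -3 + √6*(1 - 8) = -3 + √6*(-7) = -3 - 7*√6 ≈ -20.146)
-1438*g + r(-32, 24) = -1438*(-3 - 7*√6) + 11/3 = (4314 + 10066*√6) + 11/3 = 12953/3 + 10066*√6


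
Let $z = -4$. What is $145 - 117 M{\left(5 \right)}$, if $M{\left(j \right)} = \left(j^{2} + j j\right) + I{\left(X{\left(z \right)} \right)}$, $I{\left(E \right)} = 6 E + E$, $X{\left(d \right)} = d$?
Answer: $-2429$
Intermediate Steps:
$I{\left(E \right)} = 7 E$
$M{\left(j \right)} = -28 + 2 j^{2}$ ($M{\left(j \right)} = \left(j^{2} + j j\right) + 7 \left(-4\right) = \left(j^{2} + j^{2}\right) - 28 = 2 j^{2} - 28 = -28 + 2 j^{2}$)
$145 - 117 M{\left(5 \right)} = 145 - 117 \left(-28 + 2 \cdot 5^{2}\right) = 145 - 117 \left(-28 + 2 \cdot 25\right) = 145 - 117 \left(-28 + 50\right) = 145 - 2574 = -2429$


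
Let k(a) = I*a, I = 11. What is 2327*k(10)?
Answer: 255970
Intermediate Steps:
k(a) = 11*a
2327*k(10) = 2327*(11*10) = 2327*110 = 255970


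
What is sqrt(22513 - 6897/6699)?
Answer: 3*sqrt(103077310)/203 ≈ 150.04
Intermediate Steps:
sqrt(22513 - 6897/6699) = sqrt(22513 - 6897*1/6699) = sqrt(22513 - 209/203) = sqrt(4569930/203) = 3*sqrt(103077310)/203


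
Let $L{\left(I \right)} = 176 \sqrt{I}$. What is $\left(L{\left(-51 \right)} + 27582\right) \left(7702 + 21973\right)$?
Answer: $818495850 + 5222800 i \sqrt{51} \approx 8.185 \cdot 10^{8} + 3.7298 \cdot 10^{7} i$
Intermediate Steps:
$\left(L{\left(-51 \right)} + 27582\right) \left(7702 + 21973\right) = \left(176 \sqrt{-51} + 27582\right) \left(7702 + 21973\right) = \left(176 i \sqrt{51} + 27582\right) 29675 = \left(27582 + 176 i \sqrt{51}\right) 29675 = 818495850 + 5222800 i \sqrt{51}$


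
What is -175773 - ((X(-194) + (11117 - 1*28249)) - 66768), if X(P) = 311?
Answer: -92184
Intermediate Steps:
-175773 - ((X(-194) + (11117 - 1*28249)) - 66768) = -175773 - ((311 + (11117 - 1*28249)) - 66768) = -175773 - ((311 + (11117 - 28249)) - 66768) = -175773 - ((311 - 17132) - 66768) = -175773 - (-16821 - 66768) = -175773 - 1*(-83589) = -175773 + 83589 = -92184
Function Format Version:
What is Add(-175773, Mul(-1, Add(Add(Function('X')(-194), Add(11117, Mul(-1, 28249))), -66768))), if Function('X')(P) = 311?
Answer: -92184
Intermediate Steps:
Add(-175773, Mul(-1, Add(Add(Function('X')(-194), Add(11117, Mul(-1, 28249))), -66768))) = Add(-175773, Mul(-1, Add(Add(311, Add(11117, Mul(-1, 28249))), -66768))) = Add(-175773, Mul(-1, Add(Add(311, Add(11117, -28249)), -66768))) = Add(-175773, Mul(-1, Add(Add(311, -17132), -66768))) = Add(-175773, Mul(-1, Add(-16821, -66768))) = Add(-175773, Mul(-1, -83589)) = Add(-175773, 83589) = -92184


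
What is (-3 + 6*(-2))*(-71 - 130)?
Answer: 3015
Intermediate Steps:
(-3 + 6*(-2))*(-71 - 130) = (-3 - 12)*(-201) = -15*(-201) = 3015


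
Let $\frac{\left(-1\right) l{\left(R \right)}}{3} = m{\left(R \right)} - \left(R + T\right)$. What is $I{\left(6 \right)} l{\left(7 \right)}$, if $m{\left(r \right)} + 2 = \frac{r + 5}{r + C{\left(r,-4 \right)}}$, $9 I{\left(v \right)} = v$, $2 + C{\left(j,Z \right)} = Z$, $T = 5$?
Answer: $4$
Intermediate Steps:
$C{\left(j,Z \right)} = -2 + Z$
$I{\left(v \right)} = \frac{v}{9}$
$m{\left(r \right)} = -2 + \frac{5 + r}{-6 + r}$ ($m{\left(r \right)} = -2 + \frac{r + 5}{r - 6} = -2 + \frac{5 + r}{r - 6} = -2 + \frac{5 + r}{-6 + r}$)
$l{\left(R \right)} = 15 + 3 R - \frac{3 \left(17 - R\right)}{-6 + R}$ ($l{\left(R \right)} = - 3 \left(\frac{17 - R}{-6 + R} - \left(R + 5\right)\right) = - 3 \left(\frac{17 - R}{-6 + R} - \left(5 + R\right)\right) = - 3 \left(-5 - R + \frac{17 - R}{-6 + R}\right) = 15 + 3 R - \frac{3 \left(17 - R\right)}{-6 + R}$)
$I{\left(6 \right)} l{\left(7 \right)} = \frac{1}{9} \cdot 6 \frac{3 \left(-47 + 7^{2}\right)}{-6 + 7} = \frac{2 \frac{3 \left(-47 + 49\right)}{1}}{3} = \frac{2 \cdot 3 \cdot 1 \cdot 2}{3} = \frac{2}{3} \cdot 6 = 4$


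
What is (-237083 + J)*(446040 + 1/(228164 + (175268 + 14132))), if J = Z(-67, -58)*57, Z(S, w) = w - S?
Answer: -22030610414467885/208782 ≈ -1.0552e+11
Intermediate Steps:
J = 513 (J = (-58 - 1*(-67))*57 = (-58 + 67)*57 = 9*57 = 513)
(-237083 + J)*(446040 + 1/(228164 + (175268 + 14132))) = (-237083 + 513)*(446040 + 1/(228164 + (175268 + 14132))) = -236570*(446040 + 1/(228164 + 189400)) = -236570*(446040 + 1/417564) = -236570*186250246561/417564 = -22030610414467885/208782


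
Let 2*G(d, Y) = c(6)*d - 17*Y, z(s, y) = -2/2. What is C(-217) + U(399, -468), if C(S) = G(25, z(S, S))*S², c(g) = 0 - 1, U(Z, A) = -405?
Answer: -188761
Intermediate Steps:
c(g) = -1
z(s, y) = -1 (z(s, y) = -2*½ = -1)
G(d, Y) = -17*Y/2 - d/2 (G(d, Y) = (-d - 17*Y)/2 = -17*Y/2 - d/2)
C(S) = -4*S² (C(S) = (-17/2*(-1) - ½*25)*S² = (17/2 - 25/2)*S² = -4*S²)
C(-217) + U(399, -468) = -4*(-217)² - 405 = -4*47089 - 405 = -188356 - 405 = -188761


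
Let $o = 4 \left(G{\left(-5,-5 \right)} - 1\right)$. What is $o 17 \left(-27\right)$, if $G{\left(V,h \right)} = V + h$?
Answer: $20196$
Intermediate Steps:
$o = -44$ ($o = 4 \left(\left(-5 - 5\right) - 1\right) = 4 \left(-10 - 1\right) = 4 \left(-11\right) = -44$)
$o 17 \left(-27\right) = \left(-44\right) 17 \left(-27\right) = \left(-748\right) \left(-27\right) = 20196$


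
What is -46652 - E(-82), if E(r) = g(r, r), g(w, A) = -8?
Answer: -46644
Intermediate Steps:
E(r) = -8
-46652 - E(-82) = -46652 - 1*(-8) = -46652 + 8 = -46644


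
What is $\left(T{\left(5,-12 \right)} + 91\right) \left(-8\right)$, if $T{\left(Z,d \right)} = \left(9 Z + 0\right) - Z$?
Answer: $-1048$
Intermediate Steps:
$T{\left(Z,d \right)} = 8 Z$ ($T{\left(Z,d \right)} = 9 Z - Z = 8 Z$)
$\left(T{\left(5,-12 \right)} + 91\right) \left(-8\right) = \left(8 \cdot 5 + 91\right) \left(-8\right) = \left(40 + 91\right) \left(-8\right) = 131 \left(-8\right) = -1048$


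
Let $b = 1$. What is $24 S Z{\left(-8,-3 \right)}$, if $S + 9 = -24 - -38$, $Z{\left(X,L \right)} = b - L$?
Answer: $480$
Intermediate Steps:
$Z{\left(X,L \right)} = 1 - L$
$S = 5$ ($S = -9 - -14 = -9 + \left(-24 + 38\right) = -9 + 14 = 5$)
$24 S Z{\left(-8,-3 \right)} = 24 \cdot 5 \left(1 - -3\right) = 120 \left(1 + 3\right) = 120 \cdot 4 = 480$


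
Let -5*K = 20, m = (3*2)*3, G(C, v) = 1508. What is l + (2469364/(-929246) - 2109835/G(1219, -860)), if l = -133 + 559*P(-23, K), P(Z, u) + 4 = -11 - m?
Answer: -1076941872337/53896268 ≈ -19982.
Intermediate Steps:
m = 18 (m = 6*3 = 18)
K = -4 (K = -⅕*20 = -4)
P(Z, u) = -33 (P(Z, u) = -4 + (-11 - 1*18) = -4 + (-11 - 18) = -4 - 29 = -33)
l = -18580 (l = -133 + 559*(-33) = -133 - 18447 = -18580)
l + (2469364/(-929246) - 2109835/G(1219, -860)) = -18580 + (2469364/(-929246) - 2109835/1508) = -18580 + (2469364*(-1/929246) - 2109835*1/1508) = -18580 + (-1234682/464623 - 162295/116) = -18580 - 75549212897/53896268 = -1076941872337/53896268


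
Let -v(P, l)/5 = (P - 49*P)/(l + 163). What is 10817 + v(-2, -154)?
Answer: 32291/3 ≈ 10764.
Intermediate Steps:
v(P, l) = 240*P/(163 + l) (v(P, l) = -5*(P - 49*P)/(l + 163) = -5*(-48*P)/(163 + l) = -(-240)*P/(163 + l) = 240*P/(163 + l))
10817 + v(-2, -154) = 10817 + 240*(-2)/(163 - 154) = 10817 + 240*(-2)/9 = 10817 + 240*(-2)*(⅑) = 10817 - 160/3 = 32291/3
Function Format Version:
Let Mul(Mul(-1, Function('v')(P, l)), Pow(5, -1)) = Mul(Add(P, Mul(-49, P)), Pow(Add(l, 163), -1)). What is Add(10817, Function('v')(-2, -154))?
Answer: Rational(32291, 3) ≈ 10764.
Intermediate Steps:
Function('v')(P, l) = Mul(240, P, Pow(Add(163, l), -1)) (Function('v')(P, l) = Mul(-5, Mul(Add(P, Mul(-49, P)), Pow(Add(l, 163), -1))) = Mul(-5, Mul(Mul(-48, P), Pow(Add(163, l), -1))) = Mul(-5, Mul(-48, P, Pow(Add(163, l), -1))) = Mul(240, P, Pow(Add(163, l), -1)))
Add(10817, Function('v')(-2, -154)) = Add(10817, Mul(240, -2, Pow(Add(163, -154), -1))) = Add(10817, Mul(240, -2, Pow(9, -1))) = Add(10817, Mul(240, -2, Rational(1, 9))) = Add(10817, Rational(-160, 3)) = Rational(32291, 3)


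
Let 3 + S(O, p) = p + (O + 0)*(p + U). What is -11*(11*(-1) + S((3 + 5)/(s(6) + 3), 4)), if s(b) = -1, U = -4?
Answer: 110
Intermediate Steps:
S(O, p) = -3 + p + O*(-4 + p) (S(O, p) = -3 + (p + (O + 0)*(p - 4)) = -3 + (p + O*(-4 + p)) = -3 + p + O*(-4 + p))
-11*(11*(-1) + S((3 + 5)/(s(6) + 3), 4)) = -11*(11*(-1) + (-3 + 4 - 4*(3 + 5)/(-1 + 3) + ((3 + 5)/(-1 + 3))*4)) = -11*(-11 + (-3 + 4 - 32/2 + (8/2)*4)) = -11*(-11 + (-3 + 4 - 32/2 + (8*(1/2))*4)) = -11*(-11 + (-3 + 4 - 4*4 + 4*4)) = -11*(-11 + (-3 + 4 - 16 + 16)) = -11*(-11 + 1) = -11*(-10) = 110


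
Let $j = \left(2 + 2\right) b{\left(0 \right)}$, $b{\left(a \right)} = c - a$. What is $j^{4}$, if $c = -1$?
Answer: $256$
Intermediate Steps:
$b{\left(a \right)} = -1 - a$
$j = -4$ ($j = \left(2 + 2\right) \left(-1 - 0\right) = 4 \left(-1 + 0\right) = 4 \left(-1\right) = -4$)
$j^{4} = \left(-4\right)^{4} = 256$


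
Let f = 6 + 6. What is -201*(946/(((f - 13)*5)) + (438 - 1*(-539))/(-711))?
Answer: 45391897/1185 ≈ 38305.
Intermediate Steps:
f = 12
-201*(946/(((f - 13)*5)) + (438 - 1*(-539))/(-711)) = -201*(946/(((12 - 13)*5)) + (438 - 1*(-539))/(-711)) = -201*(946/((-1*5)) + (438 + 539)*(-1/711)) = -201*(946/(-5) + 977*(-1/711)) = -201*(946*(-⅕) - 977/711) = -201*(-946/5 - 977/711) = -201*(-677491/3555) = 45391897/1185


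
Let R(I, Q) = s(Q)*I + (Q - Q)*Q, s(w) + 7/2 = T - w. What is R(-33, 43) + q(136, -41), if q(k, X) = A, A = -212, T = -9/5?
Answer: 13819/10 ≈ 1381.9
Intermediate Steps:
T = -9/5 (T = -9*⅕ = -9/5 ≈ -1.8000)
q(k, X) = -212
s(w) = -53/10 - w (s(w) = -7/2 + (-9/5 - w) = -53/10 - w)
R(I, Q) = I*(-53/10 - Q) (R(I, Q) = (-53/10 - Q)*I + (Q - Q)*Q = I*(-53/10 - Q) + 0*Q = I*(-53/10 - Q) + 0 = I*(-53/10 - Q))
R(-33, 43) + q(136, -41) = -⅒*(-33)*(53 + 10*43) - 212 = -⅒*(-33)*(53 + 430) - 212 = -⅒*(-33)*483 - 212 = 15939/10 - 212 = 13819/10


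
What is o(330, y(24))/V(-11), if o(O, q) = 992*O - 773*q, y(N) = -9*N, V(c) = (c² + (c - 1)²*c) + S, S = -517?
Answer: -41194/165 ≈ -249.66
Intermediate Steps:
V(c) = -517 + c² + c*(-1 + c)² (V(c) = (c² + (c - 1)²*c) - 517 = (c² + (-1 + c)²*c) - 517 = (c² + c*(-1 + c)²) - 517 = -517 + c² + c*(-1 + c)²)
o(O, q) = -773*q + 992*O
o(330, y(24))/V(-11) = (-(-6957)*24 + 992*330)/(-517 - 11 + (-11)³ - 1*(-11)²) = (-773*(-216) + 327360)/(-517 - 11 - 1331 - 1*121) = (166968 + 327360)/(-517 - 11 - 1331 - 121) = 494328/(-1980) = 494328*(-1/1980) = -41194/165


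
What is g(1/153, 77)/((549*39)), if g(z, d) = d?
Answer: 77/21411 ≈ 0.0035963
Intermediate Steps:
g(1/153, 77)/((549*39)) = 77/((549*39)) = 77/21411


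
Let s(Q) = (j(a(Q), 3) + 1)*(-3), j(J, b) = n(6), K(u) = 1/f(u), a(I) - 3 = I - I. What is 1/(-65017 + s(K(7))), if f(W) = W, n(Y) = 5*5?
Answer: -1/65095 ≈ -1.5362e-5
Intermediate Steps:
n(Y) = 25
a(I) = 3 (a(I) = 3 + (I - I) = 3 + 0 = 3)
K(u) = 1/u
j(J, b) = 25
s(Q) = -78 (s(Q) = (25 + 1)*(-3) = 26*(-3) = -78)
1/(-65017 + s(K(7))) = 1/(-65017 - 78) = 1/(-65095) = -1/65095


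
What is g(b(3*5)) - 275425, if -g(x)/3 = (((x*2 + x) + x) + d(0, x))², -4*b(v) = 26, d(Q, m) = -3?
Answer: -277948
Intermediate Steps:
b(v) = -13/2 (b(v) = -¼*26 = -13/2)
g(x) = -3*(-3 + 4*x)² (g(x) = -3*(((x*2 + x) + x) - 3)² = -3*(((2*x + x) + x) - 3)² = -3*((3*x + x) - 3)² = -3*(4*x - 3)² = -3*(-3 + 4*x)²)
g(b(3*5)) - 275425 = -3*(-3 + 4*(-13/2))² - 275425 = -3*(-3 - 26)² - 275425 = -3*(-29)² - 275425 = -3*841 - 275425 = -2523 - 275425 = -277948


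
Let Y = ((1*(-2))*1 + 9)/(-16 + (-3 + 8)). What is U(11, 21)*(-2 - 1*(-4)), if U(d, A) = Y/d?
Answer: -14/121 ≈ -0.11570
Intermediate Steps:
Y = -7/11 (Y = (-2*1 + 9)/(-16 + 5) = (-2 + 9)/(-11) = 7*(-1/11) = -7/11 ≈ -0.63636)
U(d, A) = -7/(11*d)
U(11, 21)*(-2 - 1*(-4)) = (-7/11/11)*(-2 - 1*(-4)) = (-7/11*1/11)*(-2 + 4) = -7/121*2 = -14/121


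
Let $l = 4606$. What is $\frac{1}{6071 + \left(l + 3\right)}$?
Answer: $\frac{1}{10680} \approx 9.3633 \cdot 10^{-5}$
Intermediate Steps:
$\frac{1}{6071 + \left(l + 3\right)} = \frac{1}{6071 + \left(4606 + 3\right)} = \frac{1}{6071 + 4609} = \frac{1}{10680}$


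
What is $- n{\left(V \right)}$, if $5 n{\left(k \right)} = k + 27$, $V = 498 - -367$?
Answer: $- \frac{892}{5} \approx -178.4$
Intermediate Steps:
$V = 865$ ($V = 498 + 367 = 865$)
$n{\left(k \right)} = \frac{27}{5} + \frac{k}{5}$ ($n{\left(k \right)} = \frac{k + 27}{5} = \frac{27 + k}{5} = \frac{27}{5} + \frac{k}{5}$)
$- n{\left(V \right)} = - (\frac{27}{5} + \frac{1}{5} \cdot 865) = - (\frac{27}{5} + 173) = \left(-1\right) \frac{892}{5} = - \frac{892}{5}$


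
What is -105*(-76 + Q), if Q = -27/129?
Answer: 344085/43 ≈ 8002.0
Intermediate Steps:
Q = -9/43 (Q = -27*1/129 = -9/43 ≈ -0.20930)
-105*(-76 + Q) = -105*(-76 - 9/43) = -105*(-3277/43) = 344085/43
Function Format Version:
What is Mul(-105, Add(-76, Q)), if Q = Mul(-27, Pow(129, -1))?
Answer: Rational(344085, 43) ≈ 8002.0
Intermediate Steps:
Q = Rational(-9, 43) (Q = Mul(-27, Rational(1, 129)) = Rational(-9, 43) ≈ -0.20930)
Mul(-105, Add(-76, Q)) = Mul(-105, Add(-76, Rational(-9, 43))) = Mul(-105, Rational(-3277, 43)) = Rational(344085, 43)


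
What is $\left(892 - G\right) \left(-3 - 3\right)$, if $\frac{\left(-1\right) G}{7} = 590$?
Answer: $-30132$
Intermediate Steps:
$G = -4130$ ($G = \left(-7\right) 590 = -4130$)
$\left(892 - G\right) \left(-3 - 3\right) = \left(892 - -4130\right) \left(-3 - 3\right) = \left(892 + 4130\right) \left(-3 - 3\right) = 5022 \left(-6\right) = -30132$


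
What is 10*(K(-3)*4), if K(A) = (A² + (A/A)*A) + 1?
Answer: 280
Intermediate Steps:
K(A) = 1 + A + A² (K(A) = (A² + 1*A) + 1 = (A² + A) + 1 = (A + A²) + 1 = 1 + A + A²)
10*(K(-3)*4) = 10*((1 - 3 + (-3)²)*4) = 10*((1 - 3 + 9)*4) = 10*(7*4) = 10*28 = 280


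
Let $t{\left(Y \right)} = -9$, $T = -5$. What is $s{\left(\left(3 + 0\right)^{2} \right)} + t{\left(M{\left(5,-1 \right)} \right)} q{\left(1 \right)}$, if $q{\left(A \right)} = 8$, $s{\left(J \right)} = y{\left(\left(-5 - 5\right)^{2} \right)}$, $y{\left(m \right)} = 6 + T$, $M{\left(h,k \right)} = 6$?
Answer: $-71$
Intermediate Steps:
$y{\left(m \right)} = 1$ ($y{\left(m \right)} = 6 - 5 = 1$)
$s{\left(J \right)} = 1$
$s{\left(\left(3 + 0\right)^{2} \right)} + t{\left(M{\left(5,-1 \right)} \right)} q{\left(1 \right)} = 1 - 72 = -71$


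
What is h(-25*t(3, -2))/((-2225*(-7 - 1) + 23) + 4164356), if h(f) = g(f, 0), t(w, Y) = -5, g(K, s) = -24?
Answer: -24/4182179 ≈ -5.7386e-6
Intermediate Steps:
h(f) = -24
h(-25*t(3, -2))/((-2225*(-7 - 1) + 23) + 4164356) = -24/((-2225*(-7 - 1) + 23) + 4164356) = -24/((-2225*(-8) + 23) + 4164356) = -24/((-445*(-40) + 23) + 4164356) = -24/((17800 + 23) + 4164356) = -24/(17823 + 4164356) = -24/4182179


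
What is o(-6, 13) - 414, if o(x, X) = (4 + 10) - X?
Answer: -413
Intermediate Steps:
o(x, X) = 14 - X
o(-6, 13) - 414 = (14 - 1*13) - 414 = (14 - 13) - 414 = 1 - 414 = -413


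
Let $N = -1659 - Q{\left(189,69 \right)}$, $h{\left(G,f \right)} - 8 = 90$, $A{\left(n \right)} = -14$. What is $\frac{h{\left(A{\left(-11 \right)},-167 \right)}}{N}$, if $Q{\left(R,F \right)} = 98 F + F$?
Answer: $- \frac{49}{4245} \approx -0.011543$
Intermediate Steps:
$Q{\left(R,F \right)} = 99 F$
$h{\left(G,f \right)} = 98$ ($h{\left(G,f \right)} = 8 + 90 = 98$)
$N = -8490$ ($N = -1659 - 99 \cdot 69 = -1659 - 6831 = -8490$)
$\frac{h{\left(A{\left(-11 \right)},-167 \right)}}{N} = \frac{98}{-8490} = 98 \left(- \frac{1}{8490}\right) = - \frac{49}{4245}$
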